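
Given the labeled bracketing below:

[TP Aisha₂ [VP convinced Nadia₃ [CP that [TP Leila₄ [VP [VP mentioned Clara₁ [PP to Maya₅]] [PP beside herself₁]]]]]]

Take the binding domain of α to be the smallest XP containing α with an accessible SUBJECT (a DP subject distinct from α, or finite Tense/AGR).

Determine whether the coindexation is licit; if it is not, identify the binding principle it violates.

The two coindexed NPs are *Clara₁* and *herself₁*.
*herself₁* is an anaphor. Principle A requires it to be bound within its binding domain — the embedded TP, whose subject is Leila₄.
Within that domain it is c-commanded by *Leila₄*, which does not share its index.
*Clara₁* does not c-command the anaphor at all.
The anaphor is unbound in its domain → Principle A violation.

Principle A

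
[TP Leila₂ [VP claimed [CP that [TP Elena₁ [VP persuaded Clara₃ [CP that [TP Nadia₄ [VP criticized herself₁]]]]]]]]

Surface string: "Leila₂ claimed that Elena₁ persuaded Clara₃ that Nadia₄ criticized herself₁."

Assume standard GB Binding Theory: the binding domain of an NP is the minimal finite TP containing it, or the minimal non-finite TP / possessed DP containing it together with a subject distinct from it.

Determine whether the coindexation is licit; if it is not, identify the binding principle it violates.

Principle A

The two coindexed NPs are *Elena₁* and *herself₁*.
*herself₁* is an anaphor. Principle A requires it to be bound within its binding domain — the embedded TP, whose subject is Nadia₄.
Within that domain it is c-commanded by *Nadia₄*, which does not share its index.
*Elena₁* does c-command the anaphor, but from outside its binding domain.
The anaphor is unbound in its domain → Principle A violation.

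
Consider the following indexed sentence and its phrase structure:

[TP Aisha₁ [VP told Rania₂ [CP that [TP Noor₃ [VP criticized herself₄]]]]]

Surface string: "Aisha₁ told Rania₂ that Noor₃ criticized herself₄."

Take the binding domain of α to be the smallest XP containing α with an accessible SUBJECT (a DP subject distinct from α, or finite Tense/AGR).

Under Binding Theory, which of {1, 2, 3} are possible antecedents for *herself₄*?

{3}

*herself* is an anaphor, so Principle A applies: it must be bound in its binding domain.
Binding domain of *herself₄*: the embedded TP, whose subject is Noor₃.
*Aisha₁* c-commands the anaphor but is outside its binding domain → cannot satisfy Principle A.
*Rania₂* c-commands the anaphor but is outside its binding domain → cannot satisfy Principle A.
*Noor₃* c-commands the anaphor within its binding domain → licit binder.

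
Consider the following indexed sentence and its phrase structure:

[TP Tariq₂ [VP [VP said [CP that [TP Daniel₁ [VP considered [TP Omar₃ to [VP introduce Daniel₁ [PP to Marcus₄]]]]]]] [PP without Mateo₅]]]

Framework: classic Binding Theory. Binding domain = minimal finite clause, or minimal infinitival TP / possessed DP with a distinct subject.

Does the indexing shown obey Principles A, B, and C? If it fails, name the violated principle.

Principle C

The two coindexed NPs are *Daniel₁* (the lower occurrence) and *Daniel₁* (the higher occurrence).
*Daniel₁* (the lower occurrence) is an R-expression. Principle C requires it to be free everywhere.
*Daniel₁* (the higher occurrence) c-commands it and carries the same index.
The R-expression is bound → Principle C violation.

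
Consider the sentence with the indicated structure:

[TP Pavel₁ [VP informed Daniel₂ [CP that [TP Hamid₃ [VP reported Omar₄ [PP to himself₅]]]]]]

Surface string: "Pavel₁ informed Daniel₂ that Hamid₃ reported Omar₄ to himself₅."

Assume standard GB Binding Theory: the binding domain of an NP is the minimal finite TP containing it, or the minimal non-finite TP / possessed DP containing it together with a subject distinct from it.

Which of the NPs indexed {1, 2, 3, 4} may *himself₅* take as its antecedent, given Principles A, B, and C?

*himself* is an anaphor, so Principle A applies: it must be bound in its binding domain.
Binding domain of *himself₅*: the embedded TP, whose subject is Hamid₃.
*Pavel₁* c-commands the anaphor but is outside its binding domain → cannot satisfy Principle A.
*Daniel₂* c-commands the anaphor but is outside its binding domain → cannot satisfy Principle A.
*Hamid₃* c-commands the anaphor within its binding domain → licit binder.
*Omar₄* c-commands the anaphor within its binding domain → licit binder.

{3, 4}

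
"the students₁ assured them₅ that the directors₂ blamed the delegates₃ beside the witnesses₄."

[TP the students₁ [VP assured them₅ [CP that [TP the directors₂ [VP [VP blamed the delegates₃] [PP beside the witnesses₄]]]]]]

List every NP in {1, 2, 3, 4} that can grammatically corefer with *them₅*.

none

*them* is a pronoun, so Principle B applies: it must be free in its binding domain.
Binding domain of *them₅*: the matrix TP, whose subject is the students₁.
*the students₁* c-commands the pronoun within its binding domain → coindexation would violate Principle B.
*the directors₂*: the pronoun c-commands this R-expression → coindexation would violate Principle C on *the directors₂*.
*the delegates₃*: the pronoun c-commands this R-expression → coindexation would violate Principle C on *the delegates₃*.
*the witnesses₄*: the pronoun c-commands this R-expression → coindexation would violate Principle C on *the witnesses₄*.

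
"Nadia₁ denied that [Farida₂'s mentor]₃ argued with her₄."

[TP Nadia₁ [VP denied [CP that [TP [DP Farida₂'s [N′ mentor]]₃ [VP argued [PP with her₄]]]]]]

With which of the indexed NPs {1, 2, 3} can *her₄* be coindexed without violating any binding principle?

*her* is a pronoun, so Principle B applies: it must be free in its binding domain.
Binding domain of *her₄*: the embedded TP, whose subject is [Farida₂'s mentor]₃.
*Nadia₁* c-commands the pronoun but from outside its binding domain, and is not c-commanded by it → coindexation permitted.
*Farida₂* and the pronoun do not c-command one another → neither Principle B nor Principle C is at stake; coindexation permitted.
*[Farida₂'s mentor]₃* c-commands the pronoun within its binding domain → coindexation would violate Principle B.

{1, 2}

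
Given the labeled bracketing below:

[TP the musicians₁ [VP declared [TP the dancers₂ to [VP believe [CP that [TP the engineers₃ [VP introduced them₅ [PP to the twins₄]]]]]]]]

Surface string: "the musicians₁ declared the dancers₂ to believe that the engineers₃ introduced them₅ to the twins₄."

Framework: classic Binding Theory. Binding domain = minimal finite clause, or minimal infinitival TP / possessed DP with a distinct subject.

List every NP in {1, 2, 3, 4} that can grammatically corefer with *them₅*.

{1, 2}

*them* is a pronoun, so Principle B applies: it must be free in its binding domain.
Binding domain of *them₅*: the embedded TP, whose subject is the engineers₃.
*the musicians₁* c-commands the pronoun but from outside its binding domain, and is not c-commanded by it → coindexation permitted.
*the dancers₂* c-commands the pronoun but from outside its binding domain, and is not c-commanded by it → coindexation permitted.
*the engineers₃* c-commands the pronoun within its binding domain → coindexation would violate Principle B.
*the twins₄*: the pronoun c-commands this R-expression → coindexation would violate Principle C on *the twins₄*.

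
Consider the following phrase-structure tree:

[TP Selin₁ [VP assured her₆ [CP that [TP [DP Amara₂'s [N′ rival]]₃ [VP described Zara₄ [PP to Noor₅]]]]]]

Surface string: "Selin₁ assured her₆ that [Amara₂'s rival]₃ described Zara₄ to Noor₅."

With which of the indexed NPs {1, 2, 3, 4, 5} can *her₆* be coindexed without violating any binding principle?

none

*her* is a pronoun, so Principle B applies: it must be free in its binding domain.
Binding domain of *her₆*: the matrix TP, whose subject is Selin₁.
*Selin₁* c-commands the pronoun within its binding domain → coindexation would violate Principle B.
*Amara₂*: the pronoun c-commands this R-expression → coindexation would violate Principle C on *Amara₂*.
*[Amara₂'s rival]₃*: the pronoun c-commands this R-expression → coindexation would violate Principle C on *[Amara₂'s rival]₃*.
*Zara₄*: the pronoun c-commands this R-expression → coindexation would violate Principle C on *Zara₄*.
*Noor₅*: the pronoun c-commands this R-expression → coindexation would violate Principle C on *Noor₅*.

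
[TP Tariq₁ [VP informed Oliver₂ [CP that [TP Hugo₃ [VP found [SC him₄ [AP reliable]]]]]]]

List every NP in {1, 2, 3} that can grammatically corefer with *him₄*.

{1, 2}

*him* is a pronoun, so Principle B applies: it must be free in its binding domain.
Binding domain of *him₄*: the embedded TP, whose subject is Hugo₃.
*Tariq₁* c-commands the pronoun but from outside its binding domain, and is not c-commanded by it → coindexation permitted.
*Oliver₂* c-commands the pronoun but from outside its binding domain, and is not c-commanded by it → coindexation permitted.
*Hugo₃* c-commands the pronoun within its binding domain → coindexation would violate Principle B.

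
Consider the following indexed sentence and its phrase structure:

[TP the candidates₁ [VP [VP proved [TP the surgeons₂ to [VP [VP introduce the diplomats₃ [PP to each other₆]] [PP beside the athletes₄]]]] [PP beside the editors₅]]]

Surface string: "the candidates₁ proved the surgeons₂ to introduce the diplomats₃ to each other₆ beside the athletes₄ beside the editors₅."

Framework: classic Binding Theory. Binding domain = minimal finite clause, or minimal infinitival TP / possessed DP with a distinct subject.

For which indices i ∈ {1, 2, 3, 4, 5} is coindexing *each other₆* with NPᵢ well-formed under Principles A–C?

{2, 3}

*each other* is an anaphor, so Principle A applies: it must be bound in its binding domain.
Binding domain of *each other₆*: the embedded TP, whose subject is the surgeons₂.
*the candidates₁* c-commands the anaphor but is outside its binding domain → cannot satisfy Principle A.
*the surgeons₂* c-commands the anaphor within its binding domain → licit binder.
*the diplomats₃* c-commands the anaphor within its binding domain → licit binder.
*the athletes₄* does not c-command the anaphor → cannot bind it.
*the editors₅* does not c-command the anaphor → cannot bind it.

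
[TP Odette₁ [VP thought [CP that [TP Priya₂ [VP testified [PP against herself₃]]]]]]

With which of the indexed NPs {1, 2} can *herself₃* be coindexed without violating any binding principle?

*herself* is an anaphor, so Principle A applies: it must be bound in its binding domain.
Binding domain of *herself₃*: the embedded TP, whose subject is Priya₂.
*Odette₁* c-commands the anaphor but is outside its binding domain → cannot satisfy Principle A.
*Priya₂* c-commands the anaphor within its binding domain → licit binder.

{2}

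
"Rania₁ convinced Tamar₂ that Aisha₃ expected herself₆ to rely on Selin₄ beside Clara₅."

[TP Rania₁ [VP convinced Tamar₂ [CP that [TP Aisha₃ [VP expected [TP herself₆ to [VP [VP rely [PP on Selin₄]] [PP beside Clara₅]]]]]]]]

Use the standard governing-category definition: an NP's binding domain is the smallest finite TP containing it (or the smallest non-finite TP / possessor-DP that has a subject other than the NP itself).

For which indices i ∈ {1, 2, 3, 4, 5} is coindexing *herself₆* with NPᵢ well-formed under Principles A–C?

*herself* is an anaphor, so Principle A applies: it must be bound in its binding domain.
Binding domain of *herself₆*: the embedded TP, whose subject is Aisha₃.
*Rania₁* c-commands the anaphor but is outside its binding domain → cannot satisfy Principle A.
*Tamar₂* c-commands the anaphor but is outside its binding domain → cannot satisfy Principle A.
*Aisha₃* c-commands the anaphor within its binding domain → licit binder.
*Selin₄* does not c-command the anaphor → cannot bind it.
*Clara₅* does not c-command the anaphor → cannot bind it.

{3}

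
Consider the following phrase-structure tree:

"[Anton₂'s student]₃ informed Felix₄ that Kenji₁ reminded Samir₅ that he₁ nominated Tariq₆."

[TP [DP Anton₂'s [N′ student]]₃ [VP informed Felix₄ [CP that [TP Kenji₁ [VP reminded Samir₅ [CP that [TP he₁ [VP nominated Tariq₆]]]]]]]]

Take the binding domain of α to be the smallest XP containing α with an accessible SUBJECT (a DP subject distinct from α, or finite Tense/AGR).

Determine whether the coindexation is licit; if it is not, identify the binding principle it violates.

The two coindexed NPs are *Kenji₁* and *he₁*.
*he₁* is a pronoun; nothing c-commands it within its binding domain (the embedded TP.), so Principle B holds trivially.
*Kenji₁* is an R-expression; *he₁* does not c-command it, and no other NP shares its index, so Principle C is satisfied.
All principles are respected.

grammatical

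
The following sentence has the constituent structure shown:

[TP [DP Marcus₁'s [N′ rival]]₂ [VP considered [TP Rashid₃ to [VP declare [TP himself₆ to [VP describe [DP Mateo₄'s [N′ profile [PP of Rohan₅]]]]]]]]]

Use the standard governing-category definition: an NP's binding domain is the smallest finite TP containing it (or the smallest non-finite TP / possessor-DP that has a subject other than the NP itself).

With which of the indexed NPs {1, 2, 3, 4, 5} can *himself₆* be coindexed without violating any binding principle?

*himself* is an anaphor, so Principle A applies: it must be bound in its binding domain.
Binding domain of *himself₆*: the embedded TP, whose subject is Rashid₃.
*Marcus₁* does not c-command the anaphor → cannot bind it.
*[Marcus₁'s rival]₂* c-commands the anaphor but is outside its binding domain → cannot satisfy Principle A.
*Rashid₃* c-commands the anaphor within its binding domain → licit binder.
*Mateo₄* does not c-command the anaphor → cannot bind it.
*Rohan₅* does not c-command the anaphor → cannot bind it.

{3}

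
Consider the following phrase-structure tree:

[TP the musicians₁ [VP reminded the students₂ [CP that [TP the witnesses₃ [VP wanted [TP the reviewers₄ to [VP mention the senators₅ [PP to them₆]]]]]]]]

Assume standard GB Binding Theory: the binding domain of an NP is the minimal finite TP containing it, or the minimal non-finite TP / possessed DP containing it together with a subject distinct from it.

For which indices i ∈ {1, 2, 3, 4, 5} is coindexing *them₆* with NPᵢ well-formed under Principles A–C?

*them* is a pronoun, so Principle B applies: it must be free in its binding domain.
Binding domain of *them₆*: the embedded TP, whose subject is the reviewers₄.
*the musicians₁* c-commands the pronoun but from outside its binding domain, and is not c-commanded by it → coindexation permitted.
*the students₂* c-commands the pronoun but from outside its binding domain, and is not c-commanded by it → coindexation permitted.
*the witnesses₃* c-commands the pronoun but from outside its binding domain, and is not c-commanded by it → coindexation permitted.
*the reviewers₄* c-commands the pronoun within its binding domain → coindexation would violate Principle B.
*the senators₅* c-commands the pronoun within its binding domain → coindexation would violate Principle B.

{1, 2, 3}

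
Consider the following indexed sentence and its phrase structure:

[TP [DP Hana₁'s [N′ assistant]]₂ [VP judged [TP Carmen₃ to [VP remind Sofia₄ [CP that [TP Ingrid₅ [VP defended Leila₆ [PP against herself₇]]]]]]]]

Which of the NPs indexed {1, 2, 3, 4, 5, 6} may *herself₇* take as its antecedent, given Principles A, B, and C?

{5, 6}

*herself* is an anaphor, so Principle A applies: it must be bound in its binding domain.
Binding domain of *herself₇*: the embedded TP, whose subject is Ingrid₅.
*Hana₁* does not c-command the anaphor → cannot bind it.
*[Hana₁'s assistant]₂* c-commands the anaphor but is outside its binding domain → cannot satisfy Principle A.
*Carmen₃* c-commands the anaphor but is outside its binding domain → cannot satisfy Principle A.
*Sofia₄* c-commands the anaphor but is outside its binding domain → cannot satisfy Principle A.
*Ingrid₅* c-commands the anaphor within its binding domain → licit binder.
*Leila₆* c-commands the anaphor within its binding domain → licit binder.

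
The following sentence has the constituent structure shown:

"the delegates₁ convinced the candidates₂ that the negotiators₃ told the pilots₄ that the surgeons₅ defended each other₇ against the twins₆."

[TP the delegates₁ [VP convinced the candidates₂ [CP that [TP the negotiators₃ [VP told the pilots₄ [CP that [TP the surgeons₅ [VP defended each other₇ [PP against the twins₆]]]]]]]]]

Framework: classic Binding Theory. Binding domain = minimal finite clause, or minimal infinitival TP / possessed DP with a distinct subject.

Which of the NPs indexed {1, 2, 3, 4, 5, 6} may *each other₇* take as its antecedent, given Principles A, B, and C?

*each other* is an anaphor, so Principle A applies: it must be bound in its binding domain.
Binding domain of *each other₇*: the embedded TP, whose subject is the surgeons₅.
*the delegates₁* c-commands the anaphor but is outside its binding domain → cannot satisfy Principle A.
*the candidates₂* c-commands the anaphor but is outside its binding domain → cannot satisfy Principle A.
*the negotiators₃* c-commands the anaphor but is outside its binding domain → cannot satisfy Principle A.
*the pilots₄* c-commands the anaphor but is outside its binding domain → cannot satisfy Principle A.
*the surgeons₅* c-commands the anaphor within its binding domain → licit binder.
*the twins₆* does not c-command the anaphor → cannot bind it.

{5}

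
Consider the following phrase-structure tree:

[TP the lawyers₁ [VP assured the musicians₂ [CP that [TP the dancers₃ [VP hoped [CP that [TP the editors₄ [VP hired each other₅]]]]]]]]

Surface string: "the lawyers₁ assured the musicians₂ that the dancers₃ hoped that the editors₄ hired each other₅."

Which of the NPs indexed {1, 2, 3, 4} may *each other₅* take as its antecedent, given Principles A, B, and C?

*each other* is an anaphor, so Principle A applies: it must be bound in its binding domain.
Binding domain of *each other₅*: the embedded TP, whose subject is the editors₄.
*the lawyers₁* c-commands the anaphor but is outside its binding domain → cannot satisfy Principle A.
*the musicians₂* c-commands the anaphor but is outside its binding domain → cannot satisfy Principle A.
*the dancers₃* c-commands the anaphor but is outside its binding domain → cannot satisfy Principle A.
*the editors₄* c-commands the anaphor within its binding domain → licit binder.

{4}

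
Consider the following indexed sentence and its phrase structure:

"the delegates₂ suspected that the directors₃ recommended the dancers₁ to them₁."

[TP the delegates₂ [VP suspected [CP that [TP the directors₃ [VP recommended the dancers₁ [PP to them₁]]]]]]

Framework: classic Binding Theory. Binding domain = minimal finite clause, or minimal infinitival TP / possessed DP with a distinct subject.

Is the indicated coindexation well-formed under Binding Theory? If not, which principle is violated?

The two coindexed NPs are *the dancers₁* and *them₁*.
*them₁* is a pronoun. Its binding domain is the embedded TP, whose subject is the directors₃.
*the dancers₁* c-commands it within that domain and carries the same index.
The pronoun is locally bound → Principle B violation.

Principle B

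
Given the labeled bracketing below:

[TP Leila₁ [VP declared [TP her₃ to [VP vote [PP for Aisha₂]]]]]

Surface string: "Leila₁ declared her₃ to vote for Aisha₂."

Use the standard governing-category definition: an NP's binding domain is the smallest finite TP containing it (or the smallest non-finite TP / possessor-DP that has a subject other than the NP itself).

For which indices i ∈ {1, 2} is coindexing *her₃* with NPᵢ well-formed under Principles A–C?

*her* is a pronoun, so Principle B applies: it must be free in its binding domain.
Binding domain of *her₃*: the matrix TP, whose subject is Leila₁.
*Leila₁* c-commands the pronoun within its binding domain → coindexation would violate Principle B.
*Aisha₂*: the pronoun c-commands this R-expression → coindexation would violate Principle C on *Aisha₂*.

none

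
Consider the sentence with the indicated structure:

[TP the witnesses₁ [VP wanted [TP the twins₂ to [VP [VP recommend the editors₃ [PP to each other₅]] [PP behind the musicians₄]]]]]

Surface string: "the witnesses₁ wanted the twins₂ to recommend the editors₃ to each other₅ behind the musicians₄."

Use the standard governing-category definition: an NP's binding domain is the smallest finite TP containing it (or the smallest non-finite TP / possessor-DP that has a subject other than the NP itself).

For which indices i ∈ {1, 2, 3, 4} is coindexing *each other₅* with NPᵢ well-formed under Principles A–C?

*each other* is an anaphor, so Principle A applies: it must be bound in its binding domain.
Binding domain of *each other₅*: the embedded TP, whose subject is the twins₂.
*the witnesses₁* c-commands the anaphor but is outside its binding domain → cannot satisfy Principle A.
*the twins₂* c-commands the anaphor within its binding domain → licit binder.
*the editors₃* c-commands the anaphor within its binding domain → licit binder.
*the musicians₄* does not c-command the anaphor → cannot bind it.

{2, 3}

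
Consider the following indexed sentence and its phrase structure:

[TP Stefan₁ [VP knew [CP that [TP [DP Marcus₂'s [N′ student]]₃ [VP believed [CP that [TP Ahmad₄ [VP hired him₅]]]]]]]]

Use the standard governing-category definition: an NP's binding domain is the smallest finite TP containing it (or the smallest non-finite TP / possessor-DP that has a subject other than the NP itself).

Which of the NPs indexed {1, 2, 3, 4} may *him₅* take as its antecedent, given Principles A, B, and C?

*him* is a pronoun, so Principle B applies: it must be free in its binding domain.
Binding domain of *him₅*: the embedded TP, whose subject is Ahmad₄.
*Stefan₁* c-commands the pronoun but from outside its binding domain, and is not c-commanded by it → coindexation permitted.
*Marcus₂* and the pronoun do not c-command one another → neither Principle B nor Principle C is at stake; coindexation permitted.
*[Marcus₂'s student]₃* c-commands the pronoun but from outside its binding domain, and is not c-commanded by it → coindexation permitted.
*Ahmad₄* c-commands the pronoun within its binding domain → coindexation would violate Principle B.

{1, 2, 3}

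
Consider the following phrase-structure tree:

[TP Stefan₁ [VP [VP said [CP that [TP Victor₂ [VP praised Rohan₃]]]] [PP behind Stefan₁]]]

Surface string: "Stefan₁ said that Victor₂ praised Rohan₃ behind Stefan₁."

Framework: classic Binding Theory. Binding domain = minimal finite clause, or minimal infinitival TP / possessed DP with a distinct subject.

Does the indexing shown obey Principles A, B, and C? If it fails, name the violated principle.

Principle C

The two coindexed NPs are *Stefan₁* (the lower occurrence) and *Stefan₁* (the higher occurrence).
*Stefan₁* (the lower occurrence) is an R-expression. Principle C requires it to be free everywhere.
*Stefan₁* (the higher occurrence) c-commands it and carries the same index.
The R-expression is bound → Principle C violation.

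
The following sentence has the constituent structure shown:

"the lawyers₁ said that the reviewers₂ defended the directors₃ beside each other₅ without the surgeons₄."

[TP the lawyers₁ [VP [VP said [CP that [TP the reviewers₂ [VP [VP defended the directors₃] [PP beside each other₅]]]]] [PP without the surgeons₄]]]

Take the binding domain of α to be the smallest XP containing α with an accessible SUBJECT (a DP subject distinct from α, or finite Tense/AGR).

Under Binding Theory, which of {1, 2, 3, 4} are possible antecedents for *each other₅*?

*each other* is an anaphor, so Principle A applies: it must be bound in its binding domain.
Binding domain of *each other₅*: the embedded TP, whose subject is the reviewers₂.
*the lawyers₁* c-commands the anaphor but is outside its binding domain → cannot satisfy Principle A.
*the reviewers₂* c-commands the anaphor within its binding domain → licit binder.
*the directors₃* does not c-command the anaphor → cannot bind it.
*the surgeons₄* does not c-command the anaphor → cannot bind it.

{2}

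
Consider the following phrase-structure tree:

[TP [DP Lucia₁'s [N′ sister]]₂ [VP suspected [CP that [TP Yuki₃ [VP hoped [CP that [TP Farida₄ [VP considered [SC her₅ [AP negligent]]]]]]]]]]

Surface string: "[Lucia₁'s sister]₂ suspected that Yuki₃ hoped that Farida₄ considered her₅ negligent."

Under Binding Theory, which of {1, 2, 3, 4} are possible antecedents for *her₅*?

*her* is a pronoun, so Principle B applies: it must be free in its binding domain.
Binding domain of *her₅*: the embedded TP, whose subject is Farida₄.
*Lucia₁* and the pronoun do not c-command one another → neither Principle B nor Principle C is at stake; coindexation permitted.
*[Lucia₁'s sister]₂* c-commands the pronoun but from outside its binding domain, and is not c-commanded by it → coindexation permitted.
*Yuki₃* c-commands the pronoun but from outside its binding domain, and is not c-commanded by it → coindexation permitted.
*Farida₄* c-commands the pronoun within its binding domain → coindexation would violate Principle B.

{1, 2, 3}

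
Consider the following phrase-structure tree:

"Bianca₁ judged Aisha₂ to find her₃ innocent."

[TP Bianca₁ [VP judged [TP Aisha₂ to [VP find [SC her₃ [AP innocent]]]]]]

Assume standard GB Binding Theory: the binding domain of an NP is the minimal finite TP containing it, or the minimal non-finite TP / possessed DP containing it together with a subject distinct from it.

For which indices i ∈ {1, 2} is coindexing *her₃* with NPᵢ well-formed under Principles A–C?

{1}

*her* is a pronoun, so Principle B applies: it must be free in its binding domain.
Binding domain of *her₃*: the embedded TP, whose subject is Aisha₂.
*Bianca₁* c-commands the pronoun but from outside its binding domain, and is not c-commanded by it → coindexation permitted.
*Aisha₂* c-commands the pronoun within its binding domain → coindexation would violate Principle B.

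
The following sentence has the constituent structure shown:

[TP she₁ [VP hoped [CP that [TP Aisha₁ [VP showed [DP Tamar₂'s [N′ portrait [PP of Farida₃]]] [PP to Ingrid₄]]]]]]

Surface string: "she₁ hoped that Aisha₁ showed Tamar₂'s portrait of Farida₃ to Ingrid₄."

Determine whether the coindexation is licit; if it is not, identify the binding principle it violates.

The two coindexed NPs are *she₁* and *Aisha₁*.
*Aisha₁* is an R-expression. Principle C requires it to be free everywhere.
*she₁* c-commands it and carries the same index.
The R-expression is bound → Principle C violation.

Principle C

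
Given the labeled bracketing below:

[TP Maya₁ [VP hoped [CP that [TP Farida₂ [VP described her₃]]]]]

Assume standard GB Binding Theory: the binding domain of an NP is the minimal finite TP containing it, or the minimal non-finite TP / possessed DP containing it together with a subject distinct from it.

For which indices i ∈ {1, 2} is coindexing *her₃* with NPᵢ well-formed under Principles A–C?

*her* is a pronoun, so Principle B applies: it must be free in its binding domain.
Binding domain of *her₃*: the embedded TP, whose subject is Farida₂.
*Maya₁* c-commands the pronoun but from outside its binding domain, and is not c-commanded by it → coindexation permitted.
*Farida₂* c-commands the pronoun within its binding domain → coindexation would violate Principle B.

{1}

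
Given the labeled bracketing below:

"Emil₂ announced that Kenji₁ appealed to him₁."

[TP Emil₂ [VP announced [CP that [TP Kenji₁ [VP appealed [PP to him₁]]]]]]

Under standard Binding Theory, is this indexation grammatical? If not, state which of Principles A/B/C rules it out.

Principle B

The two coindexed NPs are *Kenji₁* and *him₁*.
*him₁* is a pronoun. Its binding domain is the embedded TP, whose subject is Kenji₁.
*Kenji₁* c-commands it within that domain and carries the same index.
The pronoun is locally bound → Principle B violation.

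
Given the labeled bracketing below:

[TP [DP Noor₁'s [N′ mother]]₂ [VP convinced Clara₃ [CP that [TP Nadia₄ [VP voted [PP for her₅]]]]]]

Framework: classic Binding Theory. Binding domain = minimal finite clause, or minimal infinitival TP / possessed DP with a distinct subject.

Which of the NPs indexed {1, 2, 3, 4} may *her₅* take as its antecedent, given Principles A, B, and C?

{1, 2, 3}

*her* is a pronoun, so Principle B applies: it must be free in its binding domain.
Binding domain of *her₅*: the embedded TP, whose subject is Nadia₄.
*Noor₁* and the pronoun do not c-command one another → neither Principle B nor Principle C is at stake; coindexation permitted.
*[Noor₁'s mother]₂* c-commands the pronoun but from outside its binding domain, and is not c-commanded by it → coindexation permitted.
*Clara₃* c-commands the pronoun but from outside its binding domain, and is not c-commanded by it → coindexation permitted.
*Nadia₄* c-commands the pronoun within its binding domain → coindexation would violate Principle B.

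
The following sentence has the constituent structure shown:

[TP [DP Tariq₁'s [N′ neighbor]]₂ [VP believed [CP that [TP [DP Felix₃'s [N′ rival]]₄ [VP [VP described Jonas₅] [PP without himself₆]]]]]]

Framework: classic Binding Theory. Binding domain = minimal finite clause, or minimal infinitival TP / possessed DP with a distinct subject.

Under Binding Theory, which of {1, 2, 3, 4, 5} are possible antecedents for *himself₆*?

*himself* is an anaphor, so Principle A applies: it must be bound in its binding domain.
Binding domain of *himself₆*: the embedded TP, whose subject is [Felix₃'s rival]₄.
*Tariq₁* does not c-command the anaphor → cannot bind it.
*[Tariq₁'s neighbor]₂* c-commands the anaphor but is outside its binding domain → cannot satisfy Principle A.
*Felix₃* does not c-command the anaphor → cannot bind it.
*[Felix₃'s rival]₄* c-commands the anaphor within its binding domain → licit binder.
*Jonas₅* does not c-command the anaphor → cannot bind it.

{4}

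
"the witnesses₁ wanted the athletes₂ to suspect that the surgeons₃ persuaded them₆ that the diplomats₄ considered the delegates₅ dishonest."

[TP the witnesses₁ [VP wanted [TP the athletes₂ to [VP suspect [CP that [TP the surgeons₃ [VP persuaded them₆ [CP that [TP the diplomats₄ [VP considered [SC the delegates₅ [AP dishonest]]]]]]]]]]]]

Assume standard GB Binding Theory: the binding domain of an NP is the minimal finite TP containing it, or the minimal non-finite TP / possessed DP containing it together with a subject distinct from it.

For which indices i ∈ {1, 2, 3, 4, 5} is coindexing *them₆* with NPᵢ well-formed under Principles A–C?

{1, 2}

*them* is a pronoun, so Principle B applies: it must be free in its binding domain.
Binding domain of *them₆*: the embedded TP, whose subject is the surgeons₃.
*the witnesses₁* c-commands the pronoun but from outside its binding domain, and is not c-commanded by it → coindexation permitted.
*the athletes₂* c-commands the pronoun but from outside its binding domain, and is not c-commanded by it → coindexation permitted.
*the surgeons₃* c-commands the pronoun within its binding domain → coindexation would violate Principle B.
*the diplomats₄*: the pronoun c-commands this R-expression → coindexation would violate Principle C on *the diplomats₄*.
*the delegates₅*: the pronoun c-commands this R-expression → coindexation would violate Principle C on *the delegates₅*.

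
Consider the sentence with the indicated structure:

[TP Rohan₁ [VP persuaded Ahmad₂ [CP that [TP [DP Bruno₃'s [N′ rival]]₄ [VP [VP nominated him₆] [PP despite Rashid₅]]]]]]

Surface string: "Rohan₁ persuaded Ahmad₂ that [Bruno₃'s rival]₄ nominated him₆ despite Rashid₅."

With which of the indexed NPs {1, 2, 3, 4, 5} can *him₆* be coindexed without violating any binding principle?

{1, 2, 3, 5}

*him* is a pronoun, so Principle B applies: it must be free in its binding domain.
Binding domain of *him₆*: the embedded TP, whose subject is [Bruno₃'s rival]₄.
*Rohan₁* c-commands the pronoun but from outside its binding domain, and is not c-commanded by it → coindexation permitted.
*Ahmad₂* c-commands the pronoun but from outside its binding domain, and is not c-commanded by it → coindexation permitted.
*Bruno₃* and the pronoun do not c-command one another → neither Principle B nor Principle C is at stake; coindexation permitted.
*[Bruno₃'s rival]₄* c-commands the pronoun within its binding domain → coindexation would violate Principle B.
*Rashid₅* and the pronoun do not c-command one another → neither Principle B nor Principle C is at stake; coindexation permitted.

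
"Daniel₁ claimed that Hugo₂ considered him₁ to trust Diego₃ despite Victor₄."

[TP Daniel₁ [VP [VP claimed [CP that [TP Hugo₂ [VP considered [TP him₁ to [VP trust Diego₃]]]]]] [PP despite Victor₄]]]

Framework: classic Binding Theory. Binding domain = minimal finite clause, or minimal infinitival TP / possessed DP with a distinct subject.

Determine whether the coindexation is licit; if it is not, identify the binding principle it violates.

The two coindexed NPs are *Daniel₁* and *him₁*.
*him₁* is a pronoun; its binding domain is the embedded TP, whose subject is Hugo₂. Within that domain it is c-commanded only by *Hugo₂*, which carries a different index — the pronoun is free locally, so Principle B holds.
*Daniel₁* is an R-expression; *him₁* does not c-command it, and no other NP shares its index, so Principle C is satisfied.
All principles are respected.

grammatical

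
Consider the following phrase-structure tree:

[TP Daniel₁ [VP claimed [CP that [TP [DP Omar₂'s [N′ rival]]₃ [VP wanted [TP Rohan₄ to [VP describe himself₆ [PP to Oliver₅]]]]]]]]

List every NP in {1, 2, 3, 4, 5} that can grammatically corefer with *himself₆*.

*himself* is an anaphor, so Principle A applies: it must be bound in its binding domain.
Binding domain of *himself₆*: the embedded TP, whose subject is Rohan₄.
*Daniel₁* c-commands the anaphor but is outside its binding domain → cannot satisfy Principle A.
*Omar₂* does not c-command the anaphor → cannot bind it.
*[Omar₂'s rival]₃* c-commands the anaphor but is outside its binding domain → cannot satisfy Principle A.
*Rohan₄* c-commands the anaphor within its binding domain → licit binder.
*Oliver₅* does not c-command the anaphor → cannot bind it.

{4}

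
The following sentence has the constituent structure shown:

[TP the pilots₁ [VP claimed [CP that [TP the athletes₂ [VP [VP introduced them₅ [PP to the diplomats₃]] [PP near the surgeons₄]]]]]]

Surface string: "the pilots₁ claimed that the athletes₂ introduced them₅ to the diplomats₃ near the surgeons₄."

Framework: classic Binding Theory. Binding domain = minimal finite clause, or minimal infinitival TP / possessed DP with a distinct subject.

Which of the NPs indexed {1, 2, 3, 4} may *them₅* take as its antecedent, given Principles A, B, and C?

{1, 4}

*them* is a pronoun, so Principle B applies: it must be free in its binding domain.
Binding domain of *them₅*: the embedded TP, whose subject is the athletes₂.
*the pilots₁* c-commands the pronoun but from outside its binding domain, and is not c-commanded by it → coindexation permitted.
*the athletes₂* c-commands the pronoun within its binding domain → coindexation would violate Principle B.
*the diplomats₃*: the pronoun c-commands this R-expression → coindexation would violate Principle C on *the diplomats₃*.
*the surgeons₄* and the pronoun do not c-command one another → neither Principle B nor Principle C is at stake; coindexation permitted.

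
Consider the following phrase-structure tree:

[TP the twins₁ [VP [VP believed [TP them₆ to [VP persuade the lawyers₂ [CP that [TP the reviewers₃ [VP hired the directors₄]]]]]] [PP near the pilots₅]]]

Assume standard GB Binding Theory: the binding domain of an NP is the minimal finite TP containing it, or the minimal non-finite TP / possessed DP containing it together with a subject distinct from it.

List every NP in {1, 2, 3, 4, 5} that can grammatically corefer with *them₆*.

{5}

*them* is a pronoun, so Principle B applies: it must be free in its binding domain.
Binding domain of *them₆*: the matrix TP, whose subject is the twins₁.
*the twins₁* c-commands the pronoun within its binding domain → coindexation would violate Principle B.
*the lawyers₂*: the pronoun c-commands this R-expression → coindexation would violate Principle C on *the lawyers₂*.
*the reviewers₃*: the pronoun c-commands this R-expression → coindexation would violate Principle C on *the reviewers₃*.
*the directors₄*: the pronoun c-commands this R-expression → coindexation would violate Principle C on *the directors₄*.
*the pilots₅* and the pronoun do not c-command one another → neither Principle B nor Principle C is at stake; coindexation permitted.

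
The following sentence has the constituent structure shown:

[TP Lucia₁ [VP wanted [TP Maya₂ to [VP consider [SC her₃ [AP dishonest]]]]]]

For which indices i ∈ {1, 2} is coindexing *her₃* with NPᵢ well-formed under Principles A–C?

*her* is a pronoun, so Principle B applies: it must be free in its binding domain.
Binding domain of *her₃*: the embedded TP, whose subject is Maya₂.
*Lucia₁* c-commands the pronoun but from outside its binding domain, and is not c-commanded by it → coindexation permitted.
*Maya₂* c-commands the pronoun within its binding domain → coindexation would violate Principle B.

{1}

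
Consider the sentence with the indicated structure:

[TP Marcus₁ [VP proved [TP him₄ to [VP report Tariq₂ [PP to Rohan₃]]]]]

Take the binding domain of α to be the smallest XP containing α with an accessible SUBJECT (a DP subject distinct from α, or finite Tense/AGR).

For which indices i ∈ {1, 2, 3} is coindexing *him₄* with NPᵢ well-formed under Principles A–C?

*him* is a pronoun, so Principle B applies: it must be free in its binding domain.
Binding domain of *him₄*: the matrix TP, whose subject is Marcus₁.
*Marcus₁* c-commands the pronoun within its binding domain → coindexation would violate Principle B.
*Tariq₂*: the pronoun c-commands this R-expression → coindexation would violate Principle C on *Tariq₂*.
*Rohan₃*: the pronoun c-commands this R-expression → coindexation would violate Principle C on *Rohan₃*.

none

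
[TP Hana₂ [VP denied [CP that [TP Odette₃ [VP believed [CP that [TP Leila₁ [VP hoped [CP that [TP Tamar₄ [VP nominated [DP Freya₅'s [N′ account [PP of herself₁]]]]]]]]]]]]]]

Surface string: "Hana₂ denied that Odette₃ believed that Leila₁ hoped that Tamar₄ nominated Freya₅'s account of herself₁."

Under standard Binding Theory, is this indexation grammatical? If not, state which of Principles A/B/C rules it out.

Principle A

The two coindexed NPs are *Leila₁* and *herself₁*.
*herself₁* is an anaphor. Principle A requires it to be bound within its binding domain — the possessed DP, whose subject is Freya₅.
Within that domain it is c-commanded by *Freya₅*, which does not share its index.
*Leila₁* does c-command the anaphor, but from outside its binding domain.
The anaphor is unbound in its domain → Principle A violation.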